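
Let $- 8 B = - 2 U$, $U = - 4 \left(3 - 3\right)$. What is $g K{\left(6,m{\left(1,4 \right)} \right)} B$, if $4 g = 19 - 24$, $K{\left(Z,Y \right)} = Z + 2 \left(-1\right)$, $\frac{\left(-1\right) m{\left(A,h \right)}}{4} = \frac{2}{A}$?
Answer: $0$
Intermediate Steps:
$m{\left(A,h \right)} = - \frac{8}{A}$ ($m{\left(A,h \right)} = - 4 \frac{2}{A} = - \frac{8}{A}$)
$K{\left(Z,Y \right)} = -2 + Z$ ($K{\left(Z,Y \right)} = Z - 2 = -2 + Z$)
$U = 0$ ($U = \left(-4\right) 0 = 0$)
$g = - \frac{5}{4}$ ($g = \frac{19 - 24}{4} = \frac{1}{4} \left(-5\right) = - \frac{5}{4} \approx -1.25$)
$B = 0$ ($B = - \frac{\left(-2\right) 0}{8} = \left(- \frac{1}{8}\right) 0 = 0$)
$g K{\left(6,m{\left(1,4 \right)} \right)} B = - \frac{5 \left(-2 + 6\right)}{4} \cdot 0 = \left(- \frac{5}{4}\right) 4 \cdot 0 = \left(-5\right) 0 = 0$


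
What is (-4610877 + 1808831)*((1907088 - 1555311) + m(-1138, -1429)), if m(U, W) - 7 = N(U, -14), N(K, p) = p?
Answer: -985675721420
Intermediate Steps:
m(U, W) = -7 (m(U, W) = 7 - 14 = -7)
(-4610877 + 1808831)*((1907088 - 1555311) + m(-1138, -1429)) = (-4610877 + 1808831)*((1907088 - 1555311) - 7) = -2802046*(351777 - 7) = -2802046*351770 = -985675721420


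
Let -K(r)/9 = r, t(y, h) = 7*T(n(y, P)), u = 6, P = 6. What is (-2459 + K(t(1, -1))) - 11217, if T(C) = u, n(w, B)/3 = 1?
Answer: -14054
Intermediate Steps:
n(w, B) = 3 (n(w, B) = 3*1 = 3)
T(C) = 6
t(y, h) = 42 (t(y, h) = 7*6 = 42)
K(r) = -9*r
(-2459 + K(t(1, -1))) - 11217 = (-2459 - 9*42) - 11217 = (-2459 - 378) - 11217 = -2837 - 11217 = -14054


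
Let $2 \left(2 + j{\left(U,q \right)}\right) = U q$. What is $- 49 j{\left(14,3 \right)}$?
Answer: $-931$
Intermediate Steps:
$j{\left(U,q \right)} = -2 + \frac{U q}{2}$
$- 49 j{\left(14,3 \right)} = - 49 \left(-2 + \frac{1}{2} \cdot 14 \cdot 3\right) = - 49 \left(-2 + 21\right) = \left(-49\right) 19 = -931$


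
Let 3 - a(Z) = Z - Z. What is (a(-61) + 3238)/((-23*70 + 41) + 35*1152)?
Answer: 3241/38751 ≈ 0.083637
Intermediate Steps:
a(Z) = 3 (a(Z) = 3 - (Z - Z) = 3 - 1*0 = 3 + 0 = 3)
(a(-61) + 3238)/((-23*70 + 41) + 35*1152) = (3 + 3238)/((-23*70 + 41) + 35*1152) = 3241/((-1610 + 41) + 40320) = 3241/(-1569 + 40320) = 3241/38751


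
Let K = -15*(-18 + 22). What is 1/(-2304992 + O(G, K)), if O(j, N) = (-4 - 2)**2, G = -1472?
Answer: -1/2304956 ≈ -4.3385e-7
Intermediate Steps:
K = -60 (K = -15*4 = -60)
O(j, N) = 36 (O(j, N) = (-6)**2 = 36)
1/(-2304992 + O(G, K)) = 1/(-2304992 + 36) = 1/(-2304956) = -1/2304956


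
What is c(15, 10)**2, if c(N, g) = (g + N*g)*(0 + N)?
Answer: 5760000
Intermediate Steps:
c(N, g) = N*(g + N*g) (c(N, g) = (g + N*g)*N = N*(g + N*g))
c(15, 10)**2 = (15*10*(1 + 15))**2 = (15*10*16)**2 = 2400**2 = 5760000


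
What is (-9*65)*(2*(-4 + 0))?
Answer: 4680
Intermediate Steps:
(-9*65)*(2*(-4 + 0)) = -1170*(-4) = -585*(-8) = 4680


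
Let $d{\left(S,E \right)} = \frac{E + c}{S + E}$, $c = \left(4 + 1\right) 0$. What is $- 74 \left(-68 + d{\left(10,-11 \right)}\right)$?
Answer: $4218$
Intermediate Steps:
$c = 0$ ($c = 5 \cdot 0 = 0$)
$d{\left(S,E \right)} = \frac{E}{E + S}$ ($d{\left(S,E \right)} = \frac{E + 0}{S + E} = \frac{E}{E + S}$)
$- 74 \left(-68 + d{\left(10,-11 \right)}\right) = - 74 \left(-68 - \frac{11}{-11 + 10}\right) = - 74 \left(-68 - \frac{11}{-1}\right) = - 74 \left(-68 - -11\right) = - 74 \left(-68 + 11\right) = \left(-74\right) \left(-57\right) = 4218$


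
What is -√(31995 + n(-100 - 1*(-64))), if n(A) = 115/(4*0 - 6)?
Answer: -√1151130/6 ≈ -178.82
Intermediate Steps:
n(A) = -115/6 (n(A) = 115/(0 - 6) = 115/(-6) = 115*(-⅙) = -115/6)
-√(31995 + n(-100 - 1*(-64))) = -√(31995 - 115/6) = -√(191855/6) = -√1151130/6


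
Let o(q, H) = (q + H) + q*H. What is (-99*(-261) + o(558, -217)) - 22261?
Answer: -117167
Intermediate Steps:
o(q, H) = H + q + H*q (o(q, H) = (H + q) + H*q = H + q + H*q)
(-99*(-261) + o(558, -217)) - 22261 = (-99*(-261) + (-217 + 558 - 217*558)) - 22261 = (25839 + (-217 + 558 - 121086)) - 22261 = (25839 - 120745) - 22261 = -94906 - 22261 = -117167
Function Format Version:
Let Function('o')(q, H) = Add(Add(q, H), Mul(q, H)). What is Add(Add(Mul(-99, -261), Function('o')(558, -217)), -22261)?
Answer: -117167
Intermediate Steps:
Function('o')(q, H) = Add(H, q, Mul(H, q)) (Function('o')(q, H) = Add(Add(H, q), Mul(H, q)) = Add(H, q, Mul(H, q)))
Add(Add(Mul(-99, -261), Function('o')(558, -217)), -22261) = Add(Add(Mul(-99, -261), Add(-217, 558, Mul(-217, 558))), -22261) = Add(Add(25839, Add(-217, 558, -121086)), -22261) = Add(Add(25839, -120745), -22261) = Add(-94906, -22261) = -117167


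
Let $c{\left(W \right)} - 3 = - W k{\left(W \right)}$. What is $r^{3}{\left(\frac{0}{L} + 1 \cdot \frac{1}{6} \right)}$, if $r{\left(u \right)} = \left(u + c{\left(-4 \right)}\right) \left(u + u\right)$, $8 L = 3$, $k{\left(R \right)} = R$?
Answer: $- \frac{456533}{5832} \approx -78.281$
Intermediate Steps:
$c{\left(W \right)} = 3 - W^{2}$ ($c{\left(W \right)} = 3 + - W W = 3 - W^{2}$)
$L = \frac{3}{8}$ ($L = \frac{1}{8} \cdot 3 = \frac{3}{8} \approx 0.375$)
$r{\left(u \right)} = 2 u \left(-13 + u\right)$ ($r{\left(u \right)} = \left(u + \left(3 - \left(-4\right)^{2}\right)\right) \left(u + u\right) = \left(u + \left(3 - 16\right)\right) 2 u = \left(u - 13\right) 2 u = \left(-13 + u\right) 2 u = 2 u \left(-13 + u\right)$)
$r^{3}{\left(\frac{0}{L} + 1 \cdot \frac{1}{6} \right)} = \left(2 \left(\frac{0}{\frac{3}{8}} + 1 \cdot \frac{1}{6}\right) \left(-13 + \left(\frac{0}{\frac{3}{8}} + 1 \cdot \frac{1}{6}\right)\right)\right)^{3} = \left(2 \left(0 \cdot \frac{8}{3} + 1 \cdot \frac{1}{6}\right) \left(-13 + \left(0 \cdot \frac{8}{3} + 1 \cdot \frac{1}{6}\right)\right)\right)^{3} = \left(2 \left(0 + \frac{1}{6}\right) \left(-13 + \left(0 + \frac{1}{6}\right)\right)\right)^{3} = \left(2 \cdot \frac{1}{6} \left(-13 + \frac{1}{6}\right)\right)^{3} = \left(2 \cdot \frac{1}{6} \left(- \frac{77}{6}\right)\right)^{3} = \left(- \frac{77}{18}\right)^{3} = - \frac{456533}{5832}$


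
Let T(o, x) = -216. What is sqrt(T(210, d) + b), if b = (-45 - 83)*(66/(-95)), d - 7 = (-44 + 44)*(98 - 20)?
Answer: 2*I*sqrt(286710)/95 ≈ 11.273*I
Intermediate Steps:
d = 7 (d = 7 + (-44 + 44)*(98 - 20) = 7 + 0*78 = 7 + 0 = 7)
b = 8448/95 (b = -8448*(-1)/95 = -128*(-66/95) = 8448/95 ≈ 88.926)
sqrt(T(210, d) + b) = sqrt(-216 + 8448/95) = sqrt(-12072/95) = 2*I*sqrt(286710)/95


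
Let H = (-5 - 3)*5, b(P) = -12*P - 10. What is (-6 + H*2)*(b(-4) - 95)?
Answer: 4902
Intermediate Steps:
b(P) = -10 - 12*P
H = -40 (H = -8*5 = -40)
(-6 + H*2)*(b(-4) - 95) = (-6 - 40*2)*((-10 - 12*(-4)) - 95) = (-6 - 80)*((-10 + 48) - 95) = -86*(38 - 95) = -86*(-57) = 4902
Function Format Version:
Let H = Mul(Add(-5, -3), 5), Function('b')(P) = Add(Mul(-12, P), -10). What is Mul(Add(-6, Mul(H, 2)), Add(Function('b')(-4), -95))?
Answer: 4902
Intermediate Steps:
Function('b')(P) = Add(-10, Mul(-12, P))
H = -40 (H = Mul(-8, 5) = -40)
Mul(Add(-6, Mul(H, 2)), Add(Function('b')(-4), -95)) = Mul(Add(-6, Mul(-40, 2)), Add(Add(-10, Mul(-12, -4)), -95)) = Mul(Add(-6, -80), Add(Add(-10, 48), -95)) = Mul(-86, Add(38, -95)) = Mul(-86, -57) = 4902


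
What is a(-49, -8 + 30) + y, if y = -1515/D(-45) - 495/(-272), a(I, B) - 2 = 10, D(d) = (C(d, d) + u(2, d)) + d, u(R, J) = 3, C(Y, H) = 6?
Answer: 45617/816 ≈ 55.903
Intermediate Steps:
D(d) = 9 + d (D(d) = (6 + 3) + d = 9 + d)
a(I, B) = 12 (a(I, B) = 2 + 10 = 12)
y = 35825/816 (y = -1515/(9 - 45) - 495/(-272) = -1515/(-36) - 495*(-1/272) = -1515*(-1/36) + 495/272 = 505/12 + 495/272 = 35825/816 ≈ 43.903)
a(-49, -8 + 30) + y = 12 + 35825/816 = 45617/816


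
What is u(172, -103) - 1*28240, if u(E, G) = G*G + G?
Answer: -17734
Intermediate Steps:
u(E, G) = G + G² (u(E, G) = G² + G = G + G²)
u(172, -103) - 1*28240 = -103*(1 - 103) - 1*28240 = -103*(-102) - 28240 = 10506 - 28240 = -17734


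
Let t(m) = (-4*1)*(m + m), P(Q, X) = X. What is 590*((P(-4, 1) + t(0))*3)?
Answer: 1770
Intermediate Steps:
t(m) = -8*m
590*((P(-4, 1) + t(0))*3) = 590*((1 - 8*0)*3) = 590*((1 + 0)*3) = 590*(1*3) = 590*3 = 1770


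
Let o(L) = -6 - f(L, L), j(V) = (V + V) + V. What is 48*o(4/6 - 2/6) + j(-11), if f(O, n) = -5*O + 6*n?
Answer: -337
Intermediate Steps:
j(V) = 3*V (j(V) = 2*V + V = 3*V)
o(L) = -6 - L (o(L) = -6 - (-5*L + 6*L) = -6 - L)
48*o(4/6 - 2/6) + j(-11) = 48*(-6 - (4/6 - 2/6)) + 3*(-11) = 48*(-6 - (4*(1/6) - 2*1/6)) - 33 = 48*(-6 - (2/3 - 1/3)) - 33 = 48*(-6 - 1*1/3) - 33 = 48*(-6 - 1/3) - 33 = 48*(-19/3) - 33 = -304 - 33 = -337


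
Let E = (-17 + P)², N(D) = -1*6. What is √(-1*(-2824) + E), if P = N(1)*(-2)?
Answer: √2849 ≈ 53.376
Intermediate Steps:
N(D) = -6
P = 12 (P = -6*(-2) = 12)
E = 25 (E = (-17 + 12)² = (-5)² = 25)
√(-1*(-2824) + E) = √(-1*(-2824) + 25) = √(2824 + 25) = √2849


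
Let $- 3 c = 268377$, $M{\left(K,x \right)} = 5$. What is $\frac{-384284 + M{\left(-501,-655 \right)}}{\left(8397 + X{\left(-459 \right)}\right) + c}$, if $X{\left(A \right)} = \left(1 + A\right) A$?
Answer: $- \frac{384279}{129160} \approx -2.9752$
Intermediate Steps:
$X{\left(A \right)} = A \left(1 + A\right)$
$c = -89459$ ($c = \left(- \frac{1}{3}\right) 268377 = -89459$)
$\frac{-384284 + M{\left(-501,-655 \right)}}{\left(8397 + X{\left(-459 \right)}\right) + c} = \frac{-384284 + 5}{\left(8397 - 459 \left(1 - 459\right)\right) - 89459} = - \frac{384279}{\left(8397 - -210222\right) - 89459} = - \frac{384279}{\left(8397 + 210222\right) - 89459} = - \frac{384279}{218619 - 89459} = - \frac{384279}{129160}$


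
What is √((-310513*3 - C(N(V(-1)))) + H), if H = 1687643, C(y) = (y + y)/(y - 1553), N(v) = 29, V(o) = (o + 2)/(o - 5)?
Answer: √439027273074/762 ≈ 869.54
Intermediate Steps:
V(o) = (2 + o)/(-5 + o)
C(y) = 2*y/(-1553 + y) (C(y) = (2*y)/(-1553 + y) = 2*y/(-1553 + y))
√((-310513*3 - C(N(V(-1)))) + H) = √((-310513*3 - 2*29/(-1553 + 29)) + 1687643) = √((-931539 - 2*29/(-1524)) + 1687643) = √((-931539 - 2*29*(-1)/1524) + 1687643) = √((-931539 - 1*(-29/762)) + 1687643) = √((-931539 + 29/762) + 1687643) = √(-709832689/762 + 1687643) = √(576151277/762) = √439027273074/762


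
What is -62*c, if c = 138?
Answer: -8556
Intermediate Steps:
-62*c = -62*138 = -8556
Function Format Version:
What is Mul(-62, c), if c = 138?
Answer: -8556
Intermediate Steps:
Mul(-62, c) = Mul(-62, 138) = -8556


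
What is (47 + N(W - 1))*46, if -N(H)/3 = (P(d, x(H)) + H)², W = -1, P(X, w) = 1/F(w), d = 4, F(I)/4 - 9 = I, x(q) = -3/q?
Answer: 477181/294 ≈ 1623.1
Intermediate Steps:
F(I) = 36 + 4*I
P(X, w) = 1/(36 + 4*w)
N(H) = -3*(H + 1/(4*(9 - 3/H)))² (N(H) = -3*(1/(4*(9 - 3/H)) + H)² = -3*(H + 1/(4*(9 - 3/H)))²)
(47 + N(W - 1))*46 = (47 - (-1 - 1)²*(-11 + 36*(-1 - 1))²/(48*(-1 + 3*(-1 - 1))²))*46 = (47 - 1/48*(-2)²*(-11 + 36*(-2))²/(-1 + 3*(-2))²)*46 = (47 - 1/48*4*(-11 - 72)²/(-1 - 6)²)*46 = (47 - 1/48*4*(-83)²/(-7)²)*46 = (47 - 1/48*4*1/49*6889)*46 = (47 - 6889/588)*46 = (20747/588)*46 = 477181/294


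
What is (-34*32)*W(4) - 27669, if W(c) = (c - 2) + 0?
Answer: -29845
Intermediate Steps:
W(c) = -2 + c (W(c) = (-2 + c) + 0 = -2 + c)
(-34*32)*W(4) - 27669 = (-34*32)*(-2 + 4) - 27669 = -1088*2 - 27669 = -2176 - 27669 = -29845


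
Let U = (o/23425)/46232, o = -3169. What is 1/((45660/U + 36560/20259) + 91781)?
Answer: -64200771/1001782955093702209 ≈ -6.4087e-11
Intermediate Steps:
U = -3169/1082984600 (U = -3169/23425/46232 = -3169*1/23425*(1/46232) = -3169/23425*1/46232 = -3169/1082984600 ≈ -2.9262e-6)
1/((45660/U + 36560/20259) + 91781) = 1/((45660/(-3169/1082984600) + 36560/20259) + 91781) = 1/((45660*(-1082984600/3169) + 36560*(1/20259)) + 91781) = 1/((-49449076836000/3169 + 36560/20259) + 91781) = 1/(-1001788847504665360/64200771 + 91781) = 1/(-1001782955093702209/64200771) = -64200771/1001782955093702209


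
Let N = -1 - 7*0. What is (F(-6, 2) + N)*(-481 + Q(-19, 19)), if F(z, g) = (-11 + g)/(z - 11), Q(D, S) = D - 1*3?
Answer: 4024/17 ≈ 236.71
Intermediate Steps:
Q(D, S) = -3 + D (Q(D, S) = D - 3 = -3 + D)
F(z, g) = (-11 + g)/(-11 + z)
N = -1 (N = -1 + 0 = -1)
(F(-6, 2) + N)*(-481 + Q(-19, 19)) = ((-11 + 2)/(-11 - 6) - 1)*(-481 + (-3 - 19)) = (-9/(-17) - 1)*(-481 - 22) = (-1/17*(-9) - 1)*(-503) = (9/17 - 1)*(-503) = -8/17*(-503) = 4024/17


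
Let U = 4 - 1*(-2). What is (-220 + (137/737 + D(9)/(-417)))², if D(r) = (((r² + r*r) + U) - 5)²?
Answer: 7592787756652816/94451114241 ≈ 80389.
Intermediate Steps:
U = 6 (U = 4 + 2 = 6)
D(r) = (1 + 2*r²)² (D(r) = (((r² + r*r) + 6) - 5)² = (((r² + r²) + 6) - 5)² = ((2*r² + 6) - 5)² = ((6 + 2*r²) - 5)² = (1 + 2*r²)²)
(-220 + (137/737 + D(9)/(-417)))² = (-220 + (137/737 + (1 + 2*9²)²/(-417)))² = (-220 + (137*(1/737) + (1 + 2*81)²*(-1/417)))² = (-220 + (137/737 + (1 + 162)²*(-1/417)))² = (-220 + (137/737 + 163²*(-1/417)))² = (-220 + (137/737 + 26569*(-1/417)))² = (-220 + (137/737 - 26569/417))² = (-220 - 19524224/307329)² = (-87136604/307329)² = 7592787756652816/94451114241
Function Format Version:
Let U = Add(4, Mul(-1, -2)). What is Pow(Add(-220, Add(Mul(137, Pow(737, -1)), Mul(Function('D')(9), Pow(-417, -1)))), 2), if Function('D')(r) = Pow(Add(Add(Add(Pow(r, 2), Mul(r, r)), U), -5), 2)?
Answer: Rational(7592787756652816, 94451114241) ≈ 80389.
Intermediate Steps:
U = 6 (U = Add(4, 2) = 6)
Function('D')(r) = Pow(Add(1, Mul(2, Pow(r, 2))), 2) (Function('D')(r) = Pow(Add(Add(Add(Pow(r, 2), Mul(r, r)), 6), -5), 2) = Pow(Add(Add(Add(Pow(r, 2), Pow(r, 2)), 6), -5), 2) = Pow(Add(Add(Mul(2, Pow(r, 2)), 6), -5), 2) = Pow(Add(Add(6, Mul(2, Pow(r, 2))), -5), 2) = Pow(Add(1, Mul(2, Pow(r, 2))), 2))
Pow(Add(-220, Add(Mul(137, Pow(737, -1)), Mul(Function('D')(9), Pow(-417, -1)))), 2) = Pow(Add(-220, Add(Mul(137, Pow(737, -1)), Mul(Pow(Add(1, Mul(2, Pow(9, 2))), 2), Pow(-417, -1)))), 2) = Pow(Add(-220, Add(Mul(137, Rational(1, 737)), Mul(Pow(Add(1, Mul(2, 81)), 2), Rational(-1, 417)))), 2) = Pow(Add(-220, Add(Rational(137, 737), Mul(Pow(Add(1, 162), 2), Rational(-1, 417)))), 2) = Pow(Add(-220, Add(Rational(137, 737), Mul(Pow(163, 2), Rational(-1, 417)))), 2) = Pow(Add(-220, Add(Rational(137, 737), Mul(26569, Rational(-1, 417)))), 2) = Pow(Add(-220, Add(Rational(137, 737), Rational(-26569, 417))), 2) = Pow(Add(-220, Rational(-19524224, 307329)), 2) = Pow(Rational(-87136604, 307329), 2) = Rational(7592787756652816, 94451114241)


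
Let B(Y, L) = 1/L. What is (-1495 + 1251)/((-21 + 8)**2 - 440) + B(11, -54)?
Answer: 12905/14634 ≈ 0.88185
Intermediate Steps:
(-1495 + 1251)/((-21 + 8)**2 - 440) + B(11, -54) = (-1495 + 1251)/((-21 + 8)**2 - 440) + 1/(-54) = -244/((-13)**2 - 440) - 1/54 = -244/(169 - 440) - 1/54 = -244/(-271) - 1/54 = -244*(-1/271) - 1/54 = 244/271 - 1/54 = 12905/14634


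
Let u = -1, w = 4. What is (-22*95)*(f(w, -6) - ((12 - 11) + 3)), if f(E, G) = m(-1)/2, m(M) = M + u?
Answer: 10450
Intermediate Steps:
m(M) = -1 + M (m(M) = M - 1 = -1 + M)
f(E, G) = -1 (f(E, G) = (-1 - 1)/2 = -2*½ = -1)
(-22*95)*(f(w, -6) - ((12 - 11) + 3)) = (-22*95)*(-1 - ((12 - 11) + 3)) = -2090*(-1 - (1 + 3)) = -2090*(-1 - 1*4) = -2090*(-1 - 4) = -2090*(-5) = 10450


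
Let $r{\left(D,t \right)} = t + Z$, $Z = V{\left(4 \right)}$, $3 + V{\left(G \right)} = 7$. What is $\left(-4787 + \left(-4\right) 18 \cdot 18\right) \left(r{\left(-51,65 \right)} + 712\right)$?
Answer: $-4750823$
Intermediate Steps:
$V{\left(G \right)} = 4$ ($V{\left(G \right)} = -3 + 7 = 4$)
$Z = 4$
$r{\left(D,t \right)} = 4 + t$ ($r{\left(D,t \right)} = t + 4 = 4 + t$)
$\left(-4787 + \left(-4\right) 18 \cdot 18\right) \left(r{\left(-51,65 \right)} + 712\right) = \left(-4787 + \left(-4\right) 18 \cdot 18\right) \left(\left(4 + 65\right) + 712\right) = \left(-4787 - 1296\right) \left(69 + 712\right) = \left(-4787 - 1296\right) 781 = \left(-6083\right) 781 = -4750823$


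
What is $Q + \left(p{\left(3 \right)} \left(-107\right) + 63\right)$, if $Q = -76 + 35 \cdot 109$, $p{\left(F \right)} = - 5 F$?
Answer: $5407$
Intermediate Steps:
$Q = 3739$ ($Q = -76 + 3815 = 3739$)
$Q + \left(p{\left(3 \right)} \left(-107\right) + 63\right) = 3739 + \left(\left(-5\right) 3 \left(-107\right) + 63\right) = 3739 + \left(\left(-15\right) \left(-107\right) + 63\right) = 3739 + \left(1605 + 63\right) = 3739 + 1668 = 5407$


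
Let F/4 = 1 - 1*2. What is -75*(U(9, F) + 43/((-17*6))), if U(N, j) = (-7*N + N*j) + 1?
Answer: 250975/34 ≈ 7381.6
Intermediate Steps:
F = -4 (F = 4*(1 - 1*2) = 4*(1 - 2) = 4*(-1) = -4)
U(N, j) = 1 - 7*N + N*j
-75*(U(9, F) + 43/((-17*6))) = -75*((1 - 7*9 + 9*(-4)) + 43/((-17*6))) = -75*((1 - 63 - 36) + 43/(-102)) = -75*(-98 + 43*(-1/102)) = -75*(-98 - 43/102) = -75*(-10039/102) = 250975/34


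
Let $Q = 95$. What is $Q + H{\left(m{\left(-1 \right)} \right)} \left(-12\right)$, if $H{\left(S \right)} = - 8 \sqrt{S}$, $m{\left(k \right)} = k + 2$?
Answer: $191$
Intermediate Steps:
$m{\left(k \right)} = 2 + k$
$Q + H{\left(m{\left(-1 \right)} \right)} \left(-12\right) = 95 + - 8 \sqrt{2 - 1} \left(-12\right) = 95 + - 8 \sqrt{1} \left(-12\right) = 95 + \left(-8\right) 1 \left(-12\right) = 95 - -96 = 95 + 96 = 191$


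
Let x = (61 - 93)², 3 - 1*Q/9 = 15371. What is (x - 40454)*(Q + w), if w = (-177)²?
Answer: 4218339690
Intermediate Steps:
w = 31329
Q = -138312 (Q = 27 - 9*15371 = 27 - 138339 = -138312)
x = 1024 (x = (-32)² = 1024)
(x - 40454)*(Q + w) = (1024 - 40454)*(-138312 + 31329) = -39430*(-106983) = 4218339690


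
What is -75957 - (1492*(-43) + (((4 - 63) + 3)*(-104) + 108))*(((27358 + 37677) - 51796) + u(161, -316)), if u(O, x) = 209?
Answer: 782920395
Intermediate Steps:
-75957 - (1492*(-43) + (((4 - 63) + 3)*(-104) + 108))*(((27358 + 37677) - 51796) + u(161, -316)) = -75957 - (1492*(-43) + (((4 - 63) + 3)*(-104) + 108))*(((27358 + 37677) - 51796) + 209) = -75957 - (-64156 + ((-59 + 3)*(-104) + 108))*((65035 - 51796) + 209) = -75957 - (-64156 + (-56*(-104) + 108))*(13239 + 209) = -75957 - (-64156 + (5824 + 108))*13448 = -75957 - (-64156 + 5932)*13448 = -75957 - (-58224)*13448 = -75957 - 1*(-782996352) = -75957 + 782996352 = 782920395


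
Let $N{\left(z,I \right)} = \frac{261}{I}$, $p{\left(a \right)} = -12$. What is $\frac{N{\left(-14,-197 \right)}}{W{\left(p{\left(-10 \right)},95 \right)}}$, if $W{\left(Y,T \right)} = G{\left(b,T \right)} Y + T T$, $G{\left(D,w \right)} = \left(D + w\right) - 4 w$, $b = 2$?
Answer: $- \frac{261}{2446937} \approx -0.00010666$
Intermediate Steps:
$G{\left(D,w \right)} = D - 3 w$
$W{\left(Y,T \right)} = T^{2} + Y \left(2 - 3 T\right)$ ($W{\left(Y,T \right)} = \left(2 - 3 T\right) Y + T T = Y \left(2 - 3 T\right) + T^{2} = T^{2} + Y \left(2 - 3 T\right)$)
$\frac{N{\left(-14,-197 \right)}}{W{\left(p{\left(-10 \right)},95 \right)}} = \frac{261 \frac{1}{-197}}{95^{2} - - 12 \left(-2 + 3 \cdot 95\right)} = \frac{261 \left(- \frac{1}{197}\right)}{9025 - - 12 \left(-2 + 285\right)} = - \frac{261}{197 \left(9025 - \left(-12\right) 283\right)} = - \frac{261}{197 \left(9025 + 3396\right)} = - \frac{261}{197 \cdot 12421} = \left(- \frac{261}{197}\right) \frac{1}{12421} = - \frac{261}{2446937}$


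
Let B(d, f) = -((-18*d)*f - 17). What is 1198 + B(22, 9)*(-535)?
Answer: -1914637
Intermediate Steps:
B(d, f) = 17 + 18*d*f (B(d, f) = -(-18*d*f - 17) = -(-17 - 18*d*f) = 17 + 18*d*f)
1198 + B(22, 9)*(-535) = 1198 + (17 + 18*22*9)*(-535) = 1198 + (17 + 3564)*(-535) = 1198 + 3581*(-535) = 1198 - 1915835 = -1914637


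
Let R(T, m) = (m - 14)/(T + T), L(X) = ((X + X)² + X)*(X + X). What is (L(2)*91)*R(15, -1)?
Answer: -3276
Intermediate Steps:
L(X) = 2*X*(X + 4*X²) (L(X) = ((2*X)² + X)*(2*X) = (4*X² + X)*(2*X) = (X + 4*X²)*(2*X) = 2*X*(X + 4*X²))
R(T, m) = (-14 + m)/(2*T) (R(T, m) = (-14 + m)/((2*T)) = (-14 + m)*(1/(2*T)) = (-14 + m)/(2*T))
(L(2)*91)*R(15, -1) = ((2²*(2 + 8*2))*91)*((½)*(-14 - 1)/15) = ((4*(2 + 16))*91)*((½)*(1/15)*(-15)) = ((4*18)*91)*(-½) = (72*91)*(-½) = 6552*(-½) = -3276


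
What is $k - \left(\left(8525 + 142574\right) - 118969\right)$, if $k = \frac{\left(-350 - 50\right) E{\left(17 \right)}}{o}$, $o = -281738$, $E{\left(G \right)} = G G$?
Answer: $- \frac{4526063170}{140869} \approx -32130.0$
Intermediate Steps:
$E{\left(G \right)} = G^{2}$
$k = \frac{57800}{140869}$ ($k = \frac{\left(-350 - 50\right) 17^{2}}{-281738} = \left(-400\right) 289 \left(- \frac{1}{281738}\right) = \left(-115600\right) \left(- \frac{1}{281738}\right) = \frac{57800}{140869} \approx 0.41031$)
$k - \left(\left(8525 + 142574\right) - 118969\right) = \frac{57800}{140869} - \left(\left(8525 + 142574\right) - 118969\right) = \frac{57800}{140869} - \left(151099 - 118969\right) = \frac{57800}{140869} - 32130 = - \frac{4526063170}{140869}$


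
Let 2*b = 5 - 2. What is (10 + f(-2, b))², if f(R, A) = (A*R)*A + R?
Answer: 49/4 ≈ 12.250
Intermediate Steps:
b = 3/2 (b = (5 - 2)/2 = (½)*3 = 3/2 ≈ 1.5000)
f(R, A) = R + R*A² (f(R, A) = R*A² + R = R + R*A²)
(10 + f(-2, b))² = (10 - 2*(1 + (3/2)²))² = (10 - 2*(1 + 9/4))² = (10 - 2*13/4)² = (10 - 13/2)² = (7/2)² = 49/4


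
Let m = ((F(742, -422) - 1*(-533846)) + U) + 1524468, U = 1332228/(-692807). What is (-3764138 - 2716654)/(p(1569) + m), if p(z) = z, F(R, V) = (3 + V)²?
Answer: -62360250877/21510137765 ≈ -2.8991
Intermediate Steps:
U = -1332228/692807 (U = 1332228*(-1/692807) = -1332228/692807 ≈ -1.9229)
m = 1547642904897/692807 (m = (((3 - 422)² - 1*(-533846)) - 1332228/692807) + 1524468 = (((-419)² + 533846) - 1332228/692807) + 1524468 = ((175561 + 533846) - 1332228/692807) + 1524468 = (709407 - 1332228/692807) + 1524468 = 491480803221/692807 + 1524468 = 1547642904897/692807 ≈ 2.2339e+6)
(-3764138 - 2716654)/(p(1569) + m) = (-3764138 - 2716654)/(1569 + 1547642904897/692807) = -6480792/1548729919080/692807 = -6480792*692807/1548729919080 = -62360250877/21510137765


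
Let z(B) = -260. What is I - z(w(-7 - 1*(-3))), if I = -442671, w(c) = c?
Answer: -442411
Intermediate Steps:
I - z(w(-7 - 1*(-3))) = -442671 - 1*(-260) = -442671 + 260 = -442411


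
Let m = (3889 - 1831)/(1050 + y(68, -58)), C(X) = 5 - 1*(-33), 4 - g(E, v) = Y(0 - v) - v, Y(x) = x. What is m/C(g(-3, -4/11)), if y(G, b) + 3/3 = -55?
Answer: 147/2698 ≈ 0.054485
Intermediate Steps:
y(G, b) = -56 (y(G, b) = -1 - 55 = -56)
g(E, v) = 4 + 2*v (g(E, v) = 4 - ((0 - v) - v) = 4 - (-v - v) = 4 - (-2)*v = 4 + 2*v)
C(X) = 38 (C(X) = 5 + 33 = 38)
m = 147/71 (m = (3889 - 1831)/(1050 - 56) = 2058/994 = 2058*(1/994) = 147/71 ≈ 2.0704)
m/C(g(-3, -4/11)) = (147/71)/38 = (147/71)*(1/38) = 147/2698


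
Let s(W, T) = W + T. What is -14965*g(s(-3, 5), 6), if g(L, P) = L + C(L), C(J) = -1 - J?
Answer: 14965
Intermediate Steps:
s(W, T) = T + W
g(L, P) = -1 (g(L, P) = L + (-1 - L) = -1)
-14965*g(s(-3, 5), 6) = -14965*(-1) = 14965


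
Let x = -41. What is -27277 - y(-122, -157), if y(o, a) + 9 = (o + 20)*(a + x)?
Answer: -47464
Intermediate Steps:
y(o, a) = -9 + (-41 + a)*(20 + o) (y(o, a) = -9 + (o + 20)*(a - 41) = -9 + (20 + o)*(-41 + a) = -9 + (-41 + a)*(20 + o))
-27277 - y(-122, -157) = -27277 - (-829 - 41*(-122) + 20*(-157) - 157*(-122)) = -27277 - (-829 + 5002 - 3140 + 19154) = -27277 - 1*20187 = -27277 - 20187 = -47464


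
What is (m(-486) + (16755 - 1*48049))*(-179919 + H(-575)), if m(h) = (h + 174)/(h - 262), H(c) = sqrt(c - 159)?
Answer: 1052867996100/187 - 5851900*I*sqrt(734)/187 ≈ 5.6303e+9 - 8.4782e+5*I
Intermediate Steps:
H(c) = sqrt(-159 + c)
m(h) = (174 + h)/(-262 + h)
(m(-486) + (16755 - 1*48049))*(-179919 + H(-575)) = ((174 - 486)/(-262 - 486) + (16755 - 1*48049))*(-179919 + sqrt(-159 - 575)) = (-312/(-748) + (16755 - 48049))*(-179919 + sqrt(-734)) = (-1/748*(-312) - 31294)*(-179919 + I*sqrt(734)) = (78/187 - 31294)*(-179919 + I*sqrt(734)) = -5851900*(-179919 + I*sqrt(734))/187 = 1052867996100/187 - 5851900*I*sqrt(734)/187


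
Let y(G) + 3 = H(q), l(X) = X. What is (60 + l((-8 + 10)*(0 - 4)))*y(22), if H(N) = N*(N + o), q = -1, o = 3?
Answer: -260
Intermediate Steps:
H(N) = N*(3 + N) (H(N) = N*(N + 3) = N*(3 + N))
y(G) = -5 (y(G) = -3 - (3 - 1) = -3 - 1*2 = -3 - 2 = -5)
(60 + l((-8 + 10)*(0 - 4)))*y(22) = (60 + (-8 + 10)*(0 - 4))*(-5) = (60 + 2*(-4))*(-5) = (60 - 8)*(-5) = 52*(-5) = -260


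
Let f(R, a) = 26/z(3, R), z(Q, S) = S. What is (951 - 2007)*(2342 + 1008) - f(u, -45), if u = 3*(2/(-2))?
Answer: -10612774/3 ≈ -3.5376e+6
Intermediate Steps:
u = -3 (u = 3*(2*(-1/2)) = 3*(-1) = -3)
f(R, a) = 26/R
(951 - 2007)*(2342 + 1008) - f(u, -45) = (951 - 2007)*(2342 + 1008) - 26/(-3) = -1056*3350 - 26*(-1)/3 = -3537600 - 1*(-26/3) = -3537600 + 26/3 = -10612774/3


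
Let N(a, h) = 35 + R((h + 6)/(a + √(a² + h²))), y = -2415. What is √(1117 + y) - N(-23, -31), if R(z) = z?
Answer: -33060/961 + 25*√1490/961 + I*√1298 ≈ -33.397 + 36.028*I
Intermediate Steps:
N(a, h) = 35 + (6 + h)/(a + √(a² + h²)) (N(a, h) = 35 + (h + 6)/(a + √(a² + h²)) = 35 + (6 + h)/(a + √(a² + h²)))
√(1117 + y) - N(-23, -31) = √(1117 - 2415) - (35 + (6 - 31)/(-23 + √((-23)² + (-31)²))) = √(-1298) - (35 - 25/(-23 + √(529 + 961))) = I*√1298 - (35 - 25/(-23 + √1490)) = I*√1298 + (-35 + 25/(-23 + √1490)) = -35 + 25/(-23 + √1490) + I*√1298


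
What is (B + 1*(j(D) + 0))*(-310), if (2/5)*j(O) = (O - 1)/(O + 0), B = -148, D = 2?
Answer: 90985/2 ≈ 45493.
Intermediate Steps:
j(O) = 5*(-1 + O)/(2*O) (j(O) = 5*((O - 1)/(O + 0))/2 = 5*((-1 + O)/O)/2 = 5*(-1 + O)/(2*O))
(B + 1*(j(D) + 0))*(-310) = (-148 + 1*((5/2)*(-1 + 2)/2 + 0))*(-310) = (-148 + 1*((5/2)*(1/2)*1 + 0))*(-310) = (-148 + 1*(5/4 + 0))*(-310) = (-148 + 1*(5/4))*(-310) = (-148 + 5/4)*(-310) = -587/4*(-310) = 90985/2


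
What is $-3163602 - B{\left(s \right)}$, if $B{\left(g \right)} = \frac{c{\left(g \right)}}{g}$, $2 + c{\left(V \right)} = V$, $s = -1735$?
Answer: $- \frac{5488851207}{1735} \approx -3.1636 \cdot 10^{6}$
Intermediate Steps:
$c{\left(V \right)} = -2 + V$
$B{\left(g \right)} = \frac{-2 + g}{g}$
$-3163602 - B{\left(s \right)} = -3163602 - \frac{-2 - 1735}{-1735} = -3163602 - \left(- \frac{1}{1735}\right) \left(-1737\right) = -3163602 - \frac{1737}{1735} = - \frac{5488851207}{1735}$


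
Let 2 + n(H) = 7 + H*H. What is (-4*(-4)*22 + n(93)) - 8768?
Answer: 238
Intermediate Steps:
n(H) = 5 + H² (n(H) = -2 + (7 + H*H) = -2 + (7 + H²) = 5 + H²)
(-4*(-4)*22 + n(93)) - 8768 = (-4*(-4)*22 + (5 + 93²)) - 8768 = (16*22 + (5 + 8649)) - 8768 = (352 + 8654) - 8768 = 9006 - 8768 = 238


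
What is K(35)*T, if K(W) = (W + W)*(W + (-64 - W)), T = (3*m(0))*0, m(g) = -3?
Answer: 0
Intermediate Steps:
T = 0 (T = (3*(-3))*0 = -9*0 = 0)
K(W) = -128*W (K(W) = (2*W)*(-64) = -128*W)
K(35)*T = -128*35*0 = -4480*0 = 0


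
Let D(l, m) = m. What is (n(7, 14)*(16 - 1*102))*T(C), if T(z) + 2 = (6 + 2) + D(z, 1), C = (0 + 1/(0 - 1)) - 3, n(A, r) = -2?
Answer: 1204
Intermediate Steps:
C = -4 (C = (0 + 1/(-1)) - 3 = (0 - 1) - 3 = -1 - 3 = -4)
T(z) = 7 (T(z) = -2 + ((6 + 2) + 1) = -2 + (8 + 1) = -2 + 9 = 7)
(n(7, 14)*(16 - 1*102))*T(C) = -2*(16 - 1*102)*7 = -2*(16 - 102)*7 = -2*(-86)*7 = 172*7 = 1204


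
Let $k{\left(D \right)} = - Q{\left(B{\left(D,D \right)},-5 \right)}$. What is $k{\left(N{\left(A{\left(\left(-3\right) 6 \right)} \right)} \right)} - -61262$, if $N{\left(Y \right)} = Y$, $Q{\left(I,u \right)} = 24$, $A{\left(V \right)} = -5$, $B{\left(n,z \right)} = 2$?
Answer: $61238$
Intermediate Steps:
$k{\left(D \right)} = -24$ ($k{\left(D \right)} = \left(-1\right) 24 = -24$)
$k{\left(N{\left(A{\left(\left(-3\right) 6 \right)} \right)} \right)} - -61262 = -24 - -61262 = -24 + 61262 = 61238$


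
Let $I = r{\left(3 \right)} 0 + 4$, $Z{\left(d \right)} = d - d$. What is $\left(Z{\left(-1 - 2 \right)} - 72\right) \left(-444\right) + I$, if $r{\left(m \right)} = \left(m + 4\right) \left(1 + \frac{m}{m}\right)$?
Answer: $31972$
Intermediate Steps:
$r{\left(m \right)} = 8 + 2 m$ ($r{\left(m \right)} = \left(4 + m\right) \left(1 + 1\right) = \left(4 + m\right) 2 = 8 + 2 m$)
$Z{\left(d \right)} = 0$
$I = 4$ ($I = \left(8 + 2 \cdot 3\right) 0 + 4 = \left(8 + 6\right) 0 + 4 = 14 \cdot 0 + 4 = 0 + 4 = 4$)
$\left(Z{\left(-1 - 2 \right)} - 72\right) \left(-444\right) + I = \left(0 - 72\right) \left(-444\right) + 4 = \left(-72\right) \left(-444\right) + 4 = 31968 + 4 = 31972$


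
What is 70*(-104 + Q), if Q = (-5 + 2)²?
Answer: -6650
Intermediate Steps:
Q = 9 (Q = (-3)² = 9)
70*(-104 + Q) = 70*(-104 + 9) = 70*(-95) = -6650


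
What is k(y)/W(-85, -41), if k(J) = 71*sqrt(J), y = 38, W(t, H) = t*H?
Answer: 71*sqrt(38)/3485 ≈ 0.12559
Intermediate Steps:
W(t, H) = H*t
k(y)/W(-85, -41) = (71*sqrt(38))/((-41*(-85))) = (71*sqrt(38))/3485 = (71*sqrt(38))*(1/3485) = 71*sqrt(38)/3485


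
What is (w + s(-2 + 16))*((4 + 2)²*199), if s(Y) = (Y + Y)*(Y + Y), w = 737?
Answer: 10896444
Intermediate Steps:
s(Y) = 4*Y² (s(Y) = (2*Y)*(2*Y) = 4*Y²)
(w + s(-2 + 16))*((4 + 2)²*199) = (737 + 4*(-2 + 16)²)*((4 + 2)²*199) = (737 + 4*14²)*(6²*199) = (737 + 4*196)*(36*199) = (737 + 784)*7164 = 1521*7164 = 10896444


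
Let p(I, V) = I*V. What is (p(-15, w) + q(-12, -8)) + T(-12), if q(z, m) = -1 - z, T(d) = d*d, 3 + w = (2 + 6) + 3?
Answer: 35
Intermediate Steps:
w = 8 (w = -3 + ((2 + 6) + 3) = -3 + (8 + 3) = -3 + 11 = 8)
T(d) = d²
(p(-15, w) + q(-12, -8)) + T(-12) = (-15*8 + (-1 - 1*(-12))) + (-12)² = (-120 + (-1 + 12)) + 144 = (-120 + 11) + 144 = -109 + 144 = 35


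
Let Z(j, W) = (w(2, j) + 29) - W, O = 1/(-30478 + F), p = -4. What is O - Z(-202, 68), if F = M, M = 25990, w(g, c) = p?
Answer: 192983/4488 ≈ 43.000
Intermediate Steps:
w(g, c) = -4
F = 25990
O = -1/4488 (O = 1/(-30478 + 25990) = 1/(-4488) = -1/4488 ≈ -0.00022282)
Z(j, W) = 25 - W (Z(j, W) = (-4 + 29) - W = 25 - W)
O - Z(-202, 68) = -1/4488 - (25 - 1*68) = -1/4488 - (25 - 68) = -1/4488 - 1*(-43) = -1/4488 + 43 = 192983/4488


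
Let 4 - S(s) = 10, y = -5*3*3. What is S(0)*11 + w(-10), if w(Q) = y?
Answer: -111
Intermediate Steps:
y = -45 (y = -15*3 = -45)
w(Q) = -45
S(s) = -6 (S(s) = 4 - 1*10 = 4 - 10 = -6)
S(0)*11 + w(-10) = -6*11 - 45 = -66 - 45 = -111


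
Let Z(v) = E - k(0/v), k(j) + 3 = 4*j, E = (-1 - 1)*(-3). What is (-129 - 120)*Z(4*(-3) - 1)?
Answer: -2241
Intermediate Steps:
E = 6 (E = -2*(-3) = 6)
k(j) = -3 + 4*j
Z(v) = 9 (Z(v) = 6 - (-3 + 4*(0/v)) = 6 - (-3 + 4*0) = 6 - (-3 + 0) = 6 - 1*(-3) = 6 + 3 = 9)
(-129 - 120)*Z(4*(-3) - 1) = (-129 - 120)*9 = -249*9 = -2241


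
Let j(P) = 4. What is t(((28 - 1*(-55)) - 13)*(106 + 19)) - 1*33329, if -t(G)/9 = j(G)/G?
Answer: -145814393/4375 ≈ -33329.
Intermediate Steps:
t(G) = -36/G
t(((28 - 1*(-55)) - 13)*(106 + 19)) - 1*33329 = -36*1/((106 + 19)*((28 - 1*(-55)) - 13)) - 1*33329 = -36*1/(125*((28 + 55) - 13)) - 33329 = -36*1/(125*(83 - 13)) - 33329 = -36/(70*125) - 33329 = -36/8750 - 33329 = -36*1/8750 - 33329 = -18/4375 - 33329 = -145814393/4375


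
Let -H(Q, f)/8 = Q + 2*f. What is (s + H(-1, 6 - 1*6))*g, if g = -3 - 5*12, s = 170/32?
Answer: -13419/16 ≈ -838.69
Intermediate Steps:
s = 85/16 (s = 170*(1/32) = 85/16 ≈ 5.3125)
H(Q, f) = -16*f - 8*Q (H(Q, f) = -8*(Q + 2*f) = -16*f - 8*Q)
g = -63 (g = -3 - 60 = -63)
(s + H(-1, 6 - 1*6))*g = (85/16 + (-16*(6 - 1*6) - 8*(-1)))*(-63) = (85/16 + (-16*(6 - 6) + 8))*(-63) = (85/16 + (-16*0 + 8))*(-63) = (85/16 + (0 + 8))*(-63) = (85/16 + 8)*(-63) = (213/16)*(-63) = -13419/16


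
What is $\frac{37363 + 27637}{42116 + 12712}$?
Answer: $\frac{16250}{13707} \approx 1.1855$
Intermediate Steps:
$\frac{37363 + 27637}{42116 + 12712} = \frac{65000}{54828} = 65000 \cdot \frac{1}{54828} = \frac{16250}{13707}$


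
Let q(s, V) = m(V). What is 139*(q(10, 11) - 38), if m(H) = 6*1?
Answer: -4448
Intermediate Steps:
m(H) = 6
q(s, V) = 6
139*(q(10, 11) - 38) = 139*(6 - 38) = 139*(-32) = -4448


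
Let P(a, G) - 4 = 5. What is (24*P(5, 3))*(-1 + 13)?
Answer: 2592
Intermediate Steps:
P(a, G) = 9 (P(a, G) = 4 + 5 = 9)
(24*P(5, 3))*(-1 + 13) = (24*9)*(-1 + 13) = 216*12 = 2592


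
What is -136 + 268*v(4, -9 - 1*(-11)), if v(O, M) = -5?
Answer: -1476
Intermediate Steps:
-136 + 268*v(4, -9 - 1*(-11)) = -136 + 268*(-5) = -136 - 1340 = -1476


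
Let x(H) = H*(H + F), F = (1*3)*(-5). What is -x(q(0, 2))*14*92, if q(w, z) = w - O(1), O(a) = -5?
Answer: 64400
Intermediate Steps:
F = -15 (F = 3*(-5) = -15)
q(w, z) = 5 + w (q(w, z) = w - 1*(-5) = w + 5 = 5 + w)
x(H) = H*(-15 + H) (x(H) = H*(H - 15) = H*(-15 + H))
-x(q(0, 2))*14*92 = -((5 + 0)*(-15 + (5 + 0)))*14*92 = -(5*(-15 + 5))*14*92 = -(5*(-10))*14*92 = -(-50*14)*92 = -(-700)*92 = -1*(-64400) = 64400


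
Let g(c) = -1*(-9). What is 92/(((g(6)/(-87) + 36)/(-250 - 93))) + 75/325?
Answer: -11893489/13533 ≈ -878.85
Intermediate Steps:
g(c) = 9
92/(((g(6)/(-87) + 36)/(-250 - 93))) + 75/325 = 92/(((9/(-87) + 36)/(-250 - 93))) + 75/325 = 92/(((9*(-1/87) + 36)/(-343))) + 75*(1/325) = 92/(((-3/29 + 36)*(-1/343))) + 3/13 = 92/(((1041/29)*(-1/343))) + 3/13 = 92/(-1041/9947) + 3/13 = 92*(-9947/1041) + 3/13 = -915124/1041 + 3/13 = -11893489/13533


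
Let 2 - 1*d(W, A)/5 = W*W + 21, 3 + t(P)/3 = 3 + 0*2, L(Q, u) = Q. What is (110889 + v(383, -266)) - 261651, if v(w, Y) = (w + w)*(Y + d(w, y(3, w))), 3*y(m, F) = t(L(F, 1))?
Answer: -562246158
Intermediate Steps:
t(P) = 0 (t(P) = -9 + 3*(3 + 0*2) = -9 + 3*(3 + 0) = -9 + 3*3 = -9 + 9 = 0)
y(m, F) = 0 (y(m, F) = (1/3)*0 = 0)
d(W, A) = -95 - 5*W**2 (d(W, A) = 10 - 5*(W*W + 21) = 10 - 5*(W**2 + 21) = 10 - 5*(21 + W**2) = 10 + (-105 - 5*W**2) = -95 - 5*W**2)
v(w, Y) = 2*w*(-95 + Y - 5*w**2) (v(w, Y) = (w + w)*(Y + (-95 - 5*w**2)) = (2*w)*(-95 + Y - 5*w**2) = 2*w*(-95 + Y - 5*w**2))
(110889 + v(383, -266)) - 261651 = (110889 + 2*383*(-95 - 266 - 5*383**2)) - 261651 = (110889 + 2*383*(-95 - 266 - 5*146689)) - 261651 = (110889 + 2*383*(-95 - 266 - 733445)) - 261651 = (110889 + 2*383*(-733806)) - 261651 = (110889 - 562095396) - 261651 = -561984507 - 261651 = -562246158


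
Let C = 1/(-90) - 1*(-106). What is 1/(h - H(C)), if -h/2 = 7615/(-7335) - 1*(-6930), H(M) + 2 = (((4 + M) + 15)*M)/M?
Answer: -14670/205099987 ≈ -7.1526e-5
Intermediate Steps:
C = 9539/90 (C = -1/90 + 106 = 9539/90 ≈ 105.99)
H(M) = 17 + M (H(M) = -2 + (((4 + M) + 15)*M)/M = -2 + ((19 + M)*M)/M = -2 + (M*(19 + M))/M = -2 + (19 + M) = 17 + M)
h = -20329574/1467 (h = -2*(7615/(-7335) - 1*(-6930)) = -2*(7615*(-1/7335) + 6930) = -2*(-1523/1467 + 6930) = -2*10164787/1467 = -20329574/1467 ≈ -13858.)
1/(h - H(C)) = 1/(-20329574/1467 - (17 + 9539/90)) = 1/(-20329574/1467 - 1*11069/90) = 1/(-20329574/1467 - 11069/90) = 1/(-205099987/14670) = -14670/205099987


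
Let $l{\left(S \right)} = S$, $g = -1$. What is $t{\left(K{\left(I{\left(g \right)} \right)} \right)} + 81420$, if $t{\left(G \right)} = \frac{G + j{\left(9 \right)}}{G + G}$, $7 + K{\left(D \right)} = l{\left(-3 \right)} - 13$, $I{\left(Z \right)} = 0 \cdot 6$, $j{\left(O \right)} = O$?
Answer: $\frac{1872667}{23} \approx 81420.0$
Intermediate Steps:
$I{\left(Z \right)} = 0$
$K{\left(D \right)} = -23$ ($K{\left(D \right)} = -7 - 16 = -23$)
$t{\left(G \right)} = \frac{9 + G}{2 G}$ ($t{\left(G \right)} = \frac{G + 9}{G + G} = \frac{9 + G}{2 G}$)
$t{\left(K{\left(I{\left(g \right)} \right)} \right)} + 81420 = \frac{9 - 23}{2 \left(-23\right)} + 81420 = \frac{1}{2} \left(- \frac{1}{23}\right) \left(-14\right) + 81420 = \frac{7}{23} + 81420 = \frac{1872667}{23}$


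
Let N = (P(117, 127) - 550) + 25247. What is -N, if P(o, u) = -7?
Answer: -24690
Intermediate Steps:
N = 24690 (N = (-7 - 550) + 25247 = -557 + 25247 = 24690)
-N = -1*24690 = -24690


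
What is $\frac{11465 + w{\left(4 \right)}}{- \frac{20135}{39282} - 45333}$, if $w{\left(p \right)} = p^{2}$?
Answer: $- \frac{450996642}{1780791041} \approx -0.25326$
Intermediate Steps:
$\frac{11465 + w{\left(4 \right)}}{- \frac{20135}{39282} - 45333} = \frac{11465 + 4^{2}}{- \frac{20135}{39282} - 45333} = \frac{11465 + 16}{\left(-20135\right) \frac{1}{39282} - 45333} = \frac{11481}{- \frac{20135}{39282} - 45333} = \frac{11481}{- \frac{1780791041}{39282}} = 11481 \left(- \frac{39282}{1780791041}\right) = - \frac{450996642}{1780791041}$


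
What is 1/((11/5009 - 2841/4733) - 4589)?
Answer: -23707597/108808341139 ≈ -0.00021788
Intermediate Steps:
1/((11/5009 - 2841/4733) - 4589) = 1/(-14178506/23707597 - 4589) = 1/(-108808341139/23707597) = -23707597/108808341139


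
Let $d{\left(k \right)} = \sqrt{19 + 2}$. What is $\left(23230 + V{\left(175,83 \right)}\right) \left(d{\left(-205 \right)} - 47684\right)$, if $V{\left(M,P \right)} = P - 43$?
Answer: $-1109606680 + 23270 \sqrt{21} \approx -1.1095 \cdot 10^{9}$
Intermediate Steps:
$d{\left(k \right)} = \sqrt{21}$
$V{\left(M,P \right)} = -43 + P$
$\left(23230 + V{\left(175,83 \right)}\right) \left(d{\left(-205 \right)} - 47684\right) = \left(23230 + \left(-43 + 83\right)\right) \left(\sqrt{21} - 47684\right) = \left(23230 + 40\right) \left(-47684 + \sqrt{21}\right) = 23270 \left(-47684 + \sqrt{21}\right) = -1109606680 + 23270 \sqrt{21}$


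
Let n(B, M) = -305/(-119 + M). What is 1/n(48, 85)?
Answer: 34/305 ≈ 0.11148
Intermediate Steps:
1/n(48, 85) = 1/(-305/(-119 + 85)) = 1/(-305/(-34)) = 1/(-305*(-1/34)) = 1/(305/34) = 34/305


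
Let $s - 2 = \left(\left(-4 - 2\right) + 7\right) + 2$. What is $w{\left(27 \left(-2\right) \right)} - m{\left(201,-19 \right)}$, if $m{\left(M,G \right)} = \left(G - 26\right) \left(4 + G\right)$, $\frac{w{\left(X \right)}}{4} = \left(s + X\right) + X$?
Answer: $-1087$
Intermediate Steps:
$s = 5$ ($s = 2 + \left(\left(\left(-4 - 2\right) + 7\right) + 2\right) = 2 + \left(\left(-6 + 7\right) + 2\right) = 2 + \left(1 + 2\right) = 2 + 3 = 5$)
$w{\left(X \right)} = 20 + 8 X$ ($w{\left(X \right)} = 4 \left(\left(5 + X\right) + X\right) = 4 \left(5 + 2 X\right) = 20 + 8 X$)
$m{\left(M,G \right)} = \left(-26 + G\right) \left(4 + G\right)$
$w{\left(27 \left(-2\right) \right)} - m{\left(201,-19 \right)} = \left(20 + 8 \cdot 27 \left(-2\right)\right) - \left(-104 + \left(-19\right)^{2} - -418\right) = \left(20 + 8 \left(-54\right)\right) - \left(-104 + 361 + 418\right) = \left(20 - 432\right) - 675 = -412 - 675 = -1087$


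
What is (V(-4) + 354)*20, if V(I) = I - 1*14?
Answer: 6720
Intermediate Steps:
V(I) = -14 + I (V(I) = I - 14 = -14 + I)
(V(-4) + 354)*20 = ((-14 - 4) + 354)*20 = (-18 + 354)*20 = 336*20 = 6720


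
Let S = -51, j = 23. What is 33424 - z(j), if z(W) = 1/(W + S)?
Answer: 935873/28 ≈ 33424.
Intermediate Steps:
z(W) = 1/(-51 + W) (z(W) = 1/(W - 51) = 1/(-51 + W))
33424 - z(j) = 33424 - 1/(-51 + 23) = 33424 - 1/(-28) = 33424 - 1*(-1/28) = 33424 + 1/28 = 935873/28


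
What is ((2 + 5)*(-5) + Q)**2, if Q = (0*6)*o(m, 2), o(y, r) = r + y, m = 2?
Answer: 1225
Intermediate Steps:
Q = 0 (Q = (0*6)*(2 + 2) = 0*4 = 0)
((2 + 5)*(-5) + Q)**2 = ((2 + 5)*(-5) + 0)**2 = (7*(-5) + 0)**2 = (-35 + 0)**2 = (-35)**2 = 1225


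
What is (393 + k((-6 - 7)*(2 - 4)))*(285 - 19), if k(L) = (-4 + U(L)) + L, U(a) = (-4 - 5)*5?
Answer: 98420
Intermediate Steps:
U(a) = -45 (U(a) = -9*5 = -45)
k(L) = -49 + L (k(L) = (-4 - 45) + L = -49 + L)
(393 + k((-6 - 7)*(2 - 4)))*(285 - 19) = (393 + (-49 + (-6 - 7)*(2 - 4)))*(285 - 19) = (393 + (-49 - 13*(-2)))*266 = (393 + (-49 + 26))*266 = (393 - 23)*266 = 370*266 = 98420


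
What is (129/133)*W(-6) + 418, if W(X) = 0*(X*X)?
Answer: 418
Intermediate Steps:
W(X) = 0 (W(X) = 0*X² = 0)
(129/133)*W(-6) + 418 = (129/133)*0 + 418 = 0 + 418 = 418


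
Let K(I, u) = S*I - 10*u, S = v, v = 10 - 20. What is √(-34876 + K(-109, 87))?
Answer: 76*I*√6 ≈ 186.16*I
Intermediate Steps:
v = -10
S = -10
K(I, u) = -10*I - 10*u
√(-34876 + K(-109, 87)) = √(-34876 + (-10*(-109) - 10*87)) = √(-34876 + (1090 - 870)) = √(-34876 + 220) = √(-34656) = 76*I*√6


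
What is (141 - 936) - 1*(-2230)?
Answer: 1435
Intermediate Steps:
(141 - 936) - 1*(-2230) = -795 + 2230 = 1435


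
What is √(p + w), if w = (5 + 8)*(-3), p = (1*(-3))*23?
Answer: 6*I*√3 ≈ 10.392*I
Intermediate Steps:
p = -69 (p = -3*23 = -69)
w = -39 (w = 13*(-3) = -39)
√(p + w) = √(-69 - 39) = √(-108) = 6*I*√3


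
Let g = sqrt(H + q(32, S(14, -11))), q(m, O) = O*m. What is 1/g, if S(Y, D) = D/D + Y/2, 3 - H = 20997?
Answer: -I*sqrt(20738)/20738 ≈ -0.0069441*I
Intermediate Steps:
H = -20994 (H = 3 - 1*20997 = 3 - 20997 = -20994)
S(Y, D) = 1 + Y/2 (S(Y, D) = 1 + Y*(1/2) = 1 + Y/2)
g = I*sqrt(20738) (g = sqrt(-20994 + (1 + (1/2)*14)*32) = sqrt(-20994 + (1 + 7)*32) = sqrt(-20994 + 8*32) = sqrt(-20994 + 256) = sqrt(-20738) = I*sqrt(20738) ≈ 144.01*I)
1/g = 1/(I*sqrt(20738)) = -I*sqrt(20738)/20738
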